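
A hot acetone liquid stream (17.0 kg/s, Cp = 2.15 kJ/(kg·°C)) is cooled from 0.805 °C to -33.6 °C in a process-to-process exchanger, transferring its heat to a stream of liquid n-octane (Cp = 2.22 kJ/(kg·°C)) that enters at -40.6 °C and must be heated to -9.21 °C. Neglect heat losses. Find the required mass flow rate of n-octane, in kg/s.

ṁ_c = 18.0 kg/s

Heat released by hot stream: Q = 17.0 × 2.15 × (0.805 − -33.6) = 1257.5 kJ/s
Energy balance on cold side (adiabatic exchanger): Q = ṁ_c·Cp_c·(T_c,out − T_c,in)
ṁ_c = 1257.5 / [2.22 × (-9.21 − -40.6)] = 18.045 kg/s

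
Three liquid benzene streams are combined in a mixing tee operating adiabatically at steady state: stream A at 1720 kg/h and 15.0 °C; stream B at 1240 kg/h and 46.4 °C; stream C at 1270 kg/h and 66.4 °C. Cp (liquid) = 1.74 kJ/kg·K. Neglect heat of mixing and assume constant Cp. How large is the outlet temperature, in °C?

Energy balance with Q = 0: Σ ṁᵢCp,ᵢ(T_out − Tᵢ) = 0
T_out = Σ ṁᵢCp,ᵢTᵢ / Σ ṁᵢCp,ᵢ
      = 291740 / 7360.2 = 39.637 °C

T_out = 39.6 °C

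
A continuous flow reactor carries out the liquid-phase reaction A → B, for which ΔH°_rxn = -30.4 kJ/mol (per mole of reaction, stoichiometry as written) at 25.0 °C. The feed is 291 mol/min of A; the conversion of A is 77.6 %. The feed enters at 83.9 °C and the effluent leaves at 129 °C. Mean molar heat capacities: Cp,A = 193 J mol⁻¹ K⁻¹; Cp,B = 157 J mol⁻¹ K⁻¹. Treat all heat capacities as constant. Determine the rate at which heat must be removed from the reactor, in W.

Extent of reaction ξ = 0.776 × 291 = 225.82 mol/min
Reaction term: ξ·ΔH°_rxn = 225.82 × -30.4 = -6864.8 kJ/min
Sensible, feed 83.9→25 °C: -3308 kJ/min
Outlet flows (mol/min): A 65.184, B 225.82
Sensible, products 25→129 °C: 4995.5 kJ/min
Q = ΔH = -5177.3 kJ/min = -86.289 kW
Heat removed = 86289 W

Q_out = 86300 W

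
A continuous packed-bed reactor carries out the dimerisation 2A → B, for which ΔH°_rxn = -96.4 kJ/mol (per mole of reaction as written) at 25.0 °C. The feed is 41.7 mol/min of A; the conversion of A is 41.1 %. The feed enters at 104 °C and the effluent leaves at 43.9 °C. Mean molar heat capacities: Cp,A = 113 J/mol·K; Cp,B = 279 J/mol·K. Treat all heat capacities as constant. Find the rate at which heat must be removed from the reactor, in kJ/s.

Extent of reaction ξ = 0.411 × 41.7 / 2 = 8.5694 mol/min
Reaction term: ξ·ΔH°_rxn = 8.5694 × -96.4 = -826.09 kJ/min
Sensible, feed 104→25 °C: -372.26 kJ/min
Outlet flows (mol/min): A 24.561, B 8.5694
Sensible, products 25→43.9 °C: 97.643 kJ/min
Q = ΔH = -1100.7 kJ/min = -18.345 kW
Heat removed = 18.345 kJ/s

Q_out = 18.3 kJ/s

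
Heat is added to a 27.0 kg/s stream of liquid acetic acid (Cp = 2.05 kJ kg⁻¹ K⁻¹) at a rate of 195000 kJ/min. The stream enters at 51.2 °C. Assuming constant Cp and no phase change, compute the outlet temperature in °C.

T_out = 110 °C

Q = 195000 kJ/min = 3250 kJ/s
ΔT = Q/(ṁ·Cp) = 3250/(27.0×2.05) = 58.717 K
T_out = 51.2 + 58.717 = 109.92 °C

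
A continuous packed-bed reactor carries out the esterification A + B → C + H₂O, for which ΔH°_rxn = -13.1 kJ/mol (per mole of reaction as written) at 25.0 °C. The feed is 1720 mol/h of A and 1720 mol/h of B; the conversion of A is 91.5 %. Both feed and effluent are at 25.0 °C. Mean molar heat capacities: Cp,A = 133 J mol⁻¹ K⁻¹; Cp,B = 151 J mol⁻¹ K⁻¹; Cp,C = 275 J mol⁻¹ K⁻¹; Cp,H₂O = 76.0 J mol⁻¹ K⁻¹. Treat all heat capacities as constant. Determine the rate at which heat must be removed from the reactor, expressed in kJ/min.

Q_out = 344 kJ/min

Extent of reaction ξ = 0.915 × 1720 = 1573.8 mol/h
Reaction term: ξ·ΔH°_rxn = 1573.8 × -13.1 = -20617 kJ/h
Q = ΔH = -20617 kJ/h = -5.7269 kW
Heat removed = 343.61 kJ/min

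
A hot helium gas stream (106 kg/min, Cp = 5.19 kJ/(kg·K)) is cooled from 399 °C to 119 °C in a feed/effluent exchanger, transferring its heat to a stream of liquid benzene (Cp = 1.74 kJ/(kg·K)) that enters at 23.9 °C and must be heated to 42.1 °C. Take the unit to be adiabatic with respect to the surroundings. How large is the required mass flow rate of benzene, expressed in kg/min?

ṁ_c = 4860 kg/min

Heat released by hot stream: Q = 106 × 5.19 × (399 − 119) = 154040 kJ/min
Energy balance on cold side (adiabatic exchanger): Q = ṁ_c·Cp_c·(T_c,out − T_c,in)
ṁ_c = 154040 / [1.74 × (42.1 − 23.9)] = 4864.2 kg/min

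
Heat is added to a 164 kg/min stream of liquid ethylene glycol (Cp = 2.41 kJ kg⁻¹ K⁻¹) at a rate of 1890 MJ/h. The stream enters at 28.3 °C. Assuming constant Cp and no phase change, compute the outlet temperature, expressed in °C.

T_out = 108 °C

Q = 1890 MJ/h = 31500 kJ/min
ΔT = Q/(ṁ·Cp) = 31500/(164×2.41) = 79.698 K
T_out = 28.3 + 79.698 = 108 °C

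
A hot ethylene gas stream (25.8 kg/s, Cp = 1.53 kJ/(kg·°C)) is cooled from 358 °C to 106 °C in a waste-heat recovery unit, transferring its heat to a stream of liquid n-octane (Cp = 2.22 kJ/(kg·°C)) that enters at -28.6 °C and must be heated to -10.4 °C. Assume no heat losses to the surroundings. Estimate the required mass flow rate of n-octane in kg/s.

Heat released by hot stream: Q = 25.8 × 1.53 × (358 − 106) = 9947.4 kJ/s
Energy balance on cold side (adiabatic exchanger): Q = ṁ_c·Cp_c·(T_c,out − T_c,in)
ṁ_c = 9947.4 / [2.22 × (-10.4 − -28.6)] = 246.2 kg/s

ṁ_c = 246 kg/s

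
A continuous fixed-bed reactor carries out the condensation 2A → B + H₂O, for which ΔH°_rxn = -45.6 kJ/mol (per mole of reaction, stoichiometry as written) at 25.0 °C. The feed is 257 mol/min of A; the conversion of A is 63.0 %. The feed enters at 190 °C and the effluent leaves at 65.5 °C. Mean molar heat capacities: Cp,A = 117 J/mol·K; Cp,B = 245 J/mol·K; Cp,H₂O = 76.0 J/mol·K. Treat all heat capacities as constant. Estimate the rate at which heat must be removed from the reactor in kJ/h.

Extent of reaction ξ = 0.630 × 257 / 2 = 80.955 mol/min
Reaction term: ξ·ΔH°_rxn = 80.955 × -45.6 = -3691.5 kJ/min
Sensible, feed 190→25 °C: -4961.4 kJ/min
Outlet flows (mol/min): A 95.09, B 80.955, H₂O 80.955
Sensible, products 25→65.5 °C: 1503 kJ/min
Q = ΔH = -7149.9 kJ/min = -119.16 kW
Heat removed = 428990 kJ/h

Q_out = 429000 kJ/h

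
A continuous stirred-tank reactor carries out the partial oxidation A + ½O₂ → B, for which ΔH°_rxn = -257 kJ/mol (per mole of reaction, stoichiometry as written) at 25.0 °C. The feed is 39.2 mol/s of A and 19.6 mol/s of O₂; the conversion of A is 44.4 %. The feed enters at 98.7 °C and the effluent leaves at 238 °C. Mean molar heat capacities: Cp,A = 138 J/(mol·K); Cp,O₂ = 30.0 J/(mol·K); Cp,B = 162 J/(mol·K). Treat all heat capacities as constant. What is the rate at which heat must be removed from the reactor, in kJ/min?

Q_out = 216000 kJ/min

Extent of reaction ξ = 0.444 × 39.2 = 17.405 mol/s
Reaction term: ξ·ΔH°_rxn = 17.405 × -257 = -4473 kJ/s
Sensible, feed 98.7→25 °C: -442.02 kJ/s
Outlet flows (mol/s): A 21.795, O₂ 10.898, B 17.405
Sensible, products 25→238 °C: 1310.9 kJ/s
Q = ΔH = -3604.2 kJ/s = -3604.2 kW
Heat removed = 216250 kJ/min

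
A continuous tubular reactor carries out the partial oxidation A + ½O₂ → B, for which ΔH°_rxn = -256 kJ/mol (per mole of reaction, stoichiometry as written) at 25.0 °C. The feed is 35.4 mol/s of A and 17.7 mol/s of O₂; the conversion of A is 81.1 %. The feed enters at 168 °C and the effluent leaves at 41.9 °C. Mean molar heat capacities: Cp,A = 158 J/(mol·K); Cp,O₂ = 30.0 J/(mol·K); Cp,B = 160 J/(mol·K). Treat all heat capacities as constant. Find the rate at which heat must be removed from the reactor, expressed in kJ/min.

Extent of reaction ξ = 0.811 × 35.4 = 28.709 mol/s
Reaction term: ξ·ΔH°_rxn = 28.709 × -256 = -7349.6 kJ/s
Sensible, feed 168→25 °C: -875.76 kJ/s
Outlet flows (mol/s): A 6.6906, O₂ 3.3453, B 28.709
Sensible, products 25→41.9 °C: 97.192 kJ/s
Q = ΔH = -8128.2 kJ/s = -8128.2 kW
Heat removed = 487690 kJ/min

Q_out = 488000 kJ/min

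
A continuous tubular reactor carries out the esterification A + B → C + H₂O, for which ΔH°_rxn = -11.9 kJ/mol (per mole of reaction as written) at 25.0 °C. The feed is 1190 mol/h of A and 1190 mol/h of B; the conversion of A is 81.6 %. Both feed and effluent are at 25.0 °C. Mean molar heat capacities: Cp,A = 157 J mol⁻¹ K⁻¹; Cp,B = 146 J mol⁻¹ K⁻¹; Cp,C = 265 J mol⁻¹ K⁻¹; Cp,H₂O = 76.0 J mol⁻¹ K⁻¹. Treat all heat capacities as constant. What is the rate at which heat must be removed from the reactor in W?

Q_out = 3210 W

Extent of reaction ξ = 0.816 × 1190 = 971.04 mol/h
Reaction term: ξ·ΔH°_rxn = 971.04 × -11.9 = -11555 kJ/h
Q = ΔH = -11555 kJ/h = -3.2098 kW
Heat removed = 3209.8 W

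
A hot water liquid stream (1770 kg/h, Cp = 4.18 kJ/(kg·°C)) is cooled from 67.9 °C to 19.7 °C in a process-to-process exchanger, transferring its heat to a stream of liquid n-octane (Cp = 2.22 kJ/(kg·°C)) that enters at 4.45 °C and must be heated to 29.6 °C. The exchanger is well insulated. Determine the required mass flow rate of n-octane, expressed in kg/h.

Heat released by hot stream: Q = 1770 × 4.18 × (67.9 − 19.7) = 356610 kJ/h
Energy balance on cold side (adiabatic exchanger): Q = ṁ_c·Cp_c·(T_c,out − T_c,in)
ṁ_c = 356610 / [2.22 × (29.6 − 4.45)] = 6387.1 kg/h

ṁ_c = 6390 kg/h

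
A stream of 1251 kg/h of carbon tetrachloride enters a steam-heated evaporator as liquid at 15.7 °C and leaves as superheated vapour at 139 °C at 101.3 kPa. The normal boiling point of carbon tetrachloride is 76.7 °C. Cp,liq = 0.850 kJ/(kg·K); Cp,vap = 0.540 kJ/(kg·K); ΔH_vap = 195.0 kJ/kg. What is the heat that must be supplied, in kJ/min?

Q = 5850 kJ/min

liquid 15.7→76.7 °C: 51.85 kJ/kg
vaporisation at 76.7 °C: 195 kJ/kg
vapour 76.7→139 °C: 33.642 kJ/kg
Δh = 51.85 + 195 + 33.642 = 280.49 kJ/kg
Q = ṁ·Δh = 1251 kg/h × 280.49 kJ/kg = 350900 kJ/h
|Q| = 97.471 kW = 5848.3 kJ/min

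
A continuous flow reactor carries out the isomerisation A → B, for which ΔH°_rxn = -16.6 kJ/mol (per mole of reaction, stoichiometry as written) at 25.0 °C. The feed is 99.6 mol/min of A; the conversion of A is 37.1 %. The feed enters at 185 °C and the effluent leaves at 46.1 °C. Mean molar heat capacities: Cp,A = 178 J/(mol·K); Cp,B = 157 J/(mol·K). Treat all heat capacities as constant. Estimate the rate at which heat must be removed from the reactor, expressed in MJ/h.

Extent of reaction ξ = 0.371 × 99.6 = 36.952 mol/min
Reaction term: ξ·ΔH°_rxn = 36.952 × -16.6 = -613.4 kJ/min
Sensible, feed 185→25 °C: -2836.6 kJ/min
Outlet flows (mol/min): A 62.648, B 36.952
Sensible, products 25→46.1 °C: 357.7 kJ/min
Q = ΔH = -3092.3 kJ/min = -51.538 kW
Heat removed = 185.54 MJ/h

Q_out = 186 MJ/h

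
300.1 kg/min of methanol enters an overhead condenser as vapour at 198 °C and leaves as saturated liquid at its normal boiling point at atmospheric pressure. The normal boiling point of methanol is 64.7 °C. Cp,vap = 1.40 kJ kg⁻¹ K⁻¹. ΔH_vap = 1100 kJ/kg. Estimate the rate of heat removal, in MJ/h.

vapour 198→64.7 °C: -186.62 kJ/kg
condensation at 64.7 °C: -1100 kJ/kg
Δh = -186.62 + -1100 = -1286.6 kJ/kg
Q = ṁ·Δh = 300.1 kg/min × -1286.6 kJ/kg = -386110 kJ/min
|Q| = 6435.2 kW = 23167 MJ/h

Q_c = 23200 MJ/h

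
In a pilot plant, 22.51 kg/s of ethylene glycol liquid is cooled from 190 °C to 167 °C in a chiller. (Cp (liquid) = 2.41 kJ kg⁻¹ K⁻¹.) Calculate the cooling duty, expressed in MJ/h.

Q_c = 4490 MJ/h

Q = ṁ·Cp·ΔT = 22.51 × 2.41 × (167 − 190) = -1247.7 kJ/s
Cooling duty = 4491.8 MJ/h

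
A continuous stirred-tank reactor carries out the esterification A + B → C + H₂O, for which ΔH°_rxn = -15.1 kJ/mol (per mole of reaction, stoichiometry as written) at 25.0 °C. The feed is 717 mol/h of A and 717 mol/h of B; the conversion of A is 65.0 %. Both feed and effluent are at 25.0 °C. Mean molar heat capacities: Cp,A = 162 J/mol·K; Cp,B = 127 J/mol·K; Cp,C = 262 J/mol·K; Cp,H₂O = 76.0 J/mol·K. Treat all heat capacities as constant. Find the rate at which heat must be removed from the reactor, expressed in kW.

Q_out = 1.95 kW

Extent of reaction ξ = 0.650 × 717 = 466.05 mol/h
Reaction term: ξ·ΔH°_rxn = 466.05 × -15.1 = -7037.4 kJ/h
Q = ΔH = -7037.4 kJ/h = -1.9548 kW
Heat removed = 1.9548 kW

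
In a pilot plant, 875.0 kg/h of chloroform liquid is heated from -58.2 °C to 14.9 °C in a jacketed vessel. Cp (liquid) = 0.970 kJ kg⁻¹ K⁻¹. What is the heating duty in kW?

Q = ṁ·Cp·ΔT = 875.0 × 0.970 × (14.9 − -58.2) = 62044 kJ/h
Converting: 62044 / 3600 s = 17.234 kW

Q = 17.2 kW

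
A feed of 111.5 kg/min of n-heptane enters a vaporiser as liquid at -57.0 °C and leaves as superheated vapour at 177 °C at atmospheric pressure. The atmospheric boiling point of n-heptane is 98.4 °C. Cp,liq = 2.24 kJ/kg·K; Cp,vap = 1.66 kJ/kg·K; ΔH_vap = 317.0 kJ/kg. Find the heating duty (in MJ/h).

liquid -57.0→98.4 °C: 348.1 kJ/kg
vaporisation at 98.4 °C: 317 kJ/kg
vapour 98.4→177 °C: 130.48 kJ/kg
Δh = 348.1 + 317 + 130.48 = 795.57 kJ/kg
Q = ṁ·Δh = 111.5 kg/min × 795.57 kJ/kg = 88706 kJ/min
|Q| = 1478.4 kW = 5322.4 MJ/h

Q = 5320 MJ/h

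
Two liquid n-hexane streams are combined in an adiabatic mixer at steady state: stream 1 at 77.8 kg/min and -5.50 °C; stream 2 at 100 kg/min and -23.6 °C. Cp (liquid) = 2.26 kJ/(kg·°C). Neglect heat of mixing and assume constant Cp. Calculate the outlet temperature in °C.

Adiabatic, steady state ⇒ Σ ṁᵢCp,ᵢ(T_out − Tᵢ) = 0
T_out = Σ ṁᵢCp,ᵢTᵢ / Σ ṁᵢCp,ᵢ
      = -6300.7 / 401.83 = -15.68 °C

T_out = -15.7 °C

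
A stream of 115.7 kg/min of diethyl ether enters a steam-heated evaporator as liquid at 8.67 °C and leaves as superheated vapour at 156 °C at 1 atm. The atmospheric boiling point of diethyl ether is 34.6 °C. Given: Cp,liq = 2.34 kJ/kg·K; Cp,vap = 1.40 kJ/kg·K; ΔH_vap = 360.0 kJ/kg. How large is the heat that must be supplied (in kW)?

liquid 8.67→34.6 °C: 60.676 kJ/kg
vaporisation at 34.6 °C: 360 kJ/kg
vapour 34.6→156 °C: 169.96 kJ/kg
Δh = 60.676 + 360 + 169.96 = 590.64 kJ/kg
Q = ṁ·Δh = 115.7 kg/min × 590.64 kJ/kg = 68337 kJ/min
|Q| = 1138.9 kW

Q = 1140 kW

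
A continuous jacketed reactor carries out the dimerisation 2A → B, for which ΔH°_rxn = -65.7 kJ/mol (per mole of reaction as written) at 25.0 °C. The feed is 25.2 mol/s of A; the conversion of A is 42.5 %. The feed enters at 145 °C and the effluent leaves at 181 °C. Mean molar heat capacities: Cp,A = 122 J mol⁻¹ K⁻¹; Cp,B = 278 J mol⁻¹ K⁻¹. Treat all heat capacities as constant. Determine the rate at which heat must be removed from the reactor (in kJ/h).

Q_out = 766000 kJ/h

Extent of reaction ξ = 0.425 × 25.2 / 2 = 5.355 mol/s
Reaction term: ξ·ΔH°_rxn = 5.355 × -65.7 = -351.82 kJ/s
Sensible, feed 145→25 °C: -368.93 kJ/s
Outlet flows (mol/s): A 14.49, B 5.355
Sensible, products 25→181 °C: 508.01 kJ/s
Q = ΔH = -212.74 kJ/s = -212.74 kW
Heat removed = 765870 kJ/h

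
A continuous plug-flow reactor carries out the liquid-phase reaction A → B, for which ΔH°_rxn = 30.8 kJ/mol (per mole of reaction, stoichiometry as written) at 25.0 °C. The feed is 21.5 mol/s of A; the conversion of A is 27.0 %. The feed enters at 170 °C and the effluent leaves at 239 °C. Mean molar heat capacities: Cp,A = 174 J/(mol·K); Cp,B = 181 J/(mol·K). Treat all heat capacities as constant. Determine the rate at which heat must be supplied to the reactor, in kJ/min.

Extent of reaction ξ = 0.270 × 21.5 = 5.805 mol/s
Reaction term: ξ·ΔH°_rxn = 5.805 × 30.8 = 178.79 kJ/s
Sensible, feed 170→25 °C: -542.45 kJ/s
Outlet flows (mol/s): A 15.695, B 5.805
Sensible, products 25→239 °C: 809.27 kJ/s
Q = ΔH = 445.62 kJ/s = 445.62 kW
Heat supplied = 26737 kJ/min

Q_in = 26700 kJ/min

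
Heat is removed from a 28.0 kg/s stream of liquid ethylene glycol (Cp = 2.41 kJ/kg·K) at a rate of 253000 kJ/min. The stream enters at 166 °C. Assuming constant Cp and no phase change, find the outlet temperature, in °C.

Q = 253000 kJ/min = 4216.7 kJ/s
ΔT = Q/(ṁ·Cp) = 4216.7/(28.0×2.41) = 62.488 K
T_out = 166 − 62.488 = 103.51 °C

T_out = 104 °C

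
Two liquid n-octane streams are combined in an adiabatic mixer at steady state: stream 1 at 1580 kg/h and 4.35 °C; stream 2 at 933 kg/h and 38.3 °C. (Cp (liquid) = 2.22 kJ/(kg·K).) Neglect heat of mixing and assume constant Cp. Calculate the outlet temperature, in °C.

Energy balance with Q = 0: Σ ṁᵢCp,ᵢ(T_out − Tᵢ) = 0
Σ ṁᵢCp,ᵢTᵢ = 1580×2.22×4.35 + 933×2.22×38.3 = 94587
Σ ṁᵢCp,ᵢ = 1580×2.22 + 933×2.22 = 5578.9
T_out = 94587 / 5578.9 = 16.955 °C

T_out = 17.0 °C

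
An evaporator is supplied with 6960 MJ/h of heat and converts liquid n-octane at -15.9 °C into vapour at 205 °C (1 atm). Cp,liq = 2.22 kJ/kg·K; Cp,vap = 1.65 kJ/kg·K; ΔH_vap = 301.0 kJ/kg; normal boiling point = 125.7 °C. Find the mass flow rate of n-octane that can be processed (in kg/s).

ṁ = 2.59 kg/s

Δh = 2.22×(125.7−-15.9) + 301.0 + 1.65×(205−125.7) = 746.2 kJ/kg
Q = 6960 MJ/h = 1933.3 kJ/s = 1933.3 kJ/s
ṁ = Q/Δh = 1933.3 / 746.2 = 2.5909 kg/s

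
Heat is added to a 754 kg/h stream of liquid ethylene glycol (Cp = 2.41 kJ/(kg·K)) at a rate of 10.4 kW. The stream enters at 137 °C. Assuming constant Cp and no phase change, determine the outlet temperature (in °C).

Q = 10.4 kW = 37440 kJ/h
ΔT = Q/(ṁ·Cp) = 37440/(754×2.41) = 20.604 K
T_out = 137 + 20.604 = 157.6 °C

T_out = 158 °C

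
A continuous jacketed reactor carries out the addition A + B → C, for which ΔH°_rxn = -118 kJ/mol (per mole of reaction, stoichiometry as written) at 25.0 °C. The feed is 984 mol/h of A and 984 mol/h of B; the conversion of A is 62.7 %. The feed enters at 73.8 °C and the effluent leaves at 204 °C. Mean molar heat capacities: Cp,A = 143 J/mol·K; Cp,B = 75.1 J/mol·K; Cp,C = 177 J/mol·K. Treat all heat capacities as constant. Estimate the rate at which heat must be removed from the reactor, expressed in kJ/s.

Q_out = 13.7 kJ/s

Extent of reaction ξ = 0.627 × 984 = 616.97 mol/h
Reaction term: ξ·ΔH°_rxn = 616.97 × -118 = -72802 kJ/h
Sensible, feed 73.8→25 °C: -10473 kJ/h
Outlet flows (mol/h): A 367.03, B 367.03, C 616.97
Sensible, products 25→204 °C: 33876 kJ/h
Q = ΔH = -49399 kJ/h = -13.722 kW
Heat removed = 13.722 kJ/s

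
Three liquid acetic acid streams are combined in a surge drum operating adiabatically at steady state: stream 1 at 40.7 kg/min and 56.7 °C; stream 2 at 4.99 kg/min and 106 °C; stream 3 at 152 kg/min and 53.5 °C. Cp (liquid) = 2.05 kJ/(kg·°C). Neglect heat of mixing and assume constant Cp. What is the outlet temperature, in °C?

Adiabatic, steady state ⇒ Σ ṁᵢCp,ᵢ(T_out − Tᵢ) = 0
Σ ṁᵢCp,ᵢTᵢ = 40.7×2.05×56.7 + 4.99×2.05×106 + 152×2.05×53.5 = 22486
Σ ṁᵢCp,ᵢ = 40.7×2.05 + 4.99×2.05 + 152×2.05 = 405.26
T_out = 22486 / 405.26 = 55.484 °C

T_out = 55.5 °C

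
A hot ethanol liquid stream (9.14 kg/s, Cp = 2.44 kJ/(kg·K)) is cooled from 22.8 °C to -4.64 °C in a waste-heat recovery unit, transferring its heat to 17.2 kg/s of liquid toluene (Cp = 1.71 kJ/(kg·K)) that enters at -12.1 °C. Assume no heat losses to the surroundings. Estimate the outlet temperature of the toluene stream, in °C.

T_c,out = 8.71 °C

Heat released by hot stream: Q = 9.14 × 2.44 × (22.8 − -4.64) = 611.96 kJ/s
Energy balance on cold side (adiabatic exchanger): Q = ṁ_c·Cp_c·(T_c,out − T_c,in)
T_c,out = -12.1 + 611.96/(17.2 × 1.71) = 8.7063 °C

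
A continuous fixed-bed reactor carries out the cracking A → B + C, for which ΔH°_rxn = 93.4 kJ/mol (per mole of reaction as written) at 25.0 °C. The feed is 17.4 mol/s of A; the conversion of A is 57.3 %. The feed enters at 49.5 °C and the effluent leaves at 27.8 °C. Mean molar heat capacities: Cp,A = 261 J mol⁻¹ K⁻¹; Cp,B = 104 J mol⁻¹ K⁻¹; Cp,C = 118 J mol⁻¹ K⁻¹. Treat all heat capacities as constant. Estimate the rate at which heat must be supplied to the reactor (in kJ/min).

Q_in = 49900 kJ/min

Extent of reaction ξ = 0.573 × 17.4 = 9.9702 mol/s
Reaction term: ξ·ΔH°_rxn = 9.9702 × 93.4 = 931.22 kJ/s
Sensible, feed 49.5→25 °C: -111.26 kJ/s
Outlet flows (mol/s): A 7.4298, B 9.9702, C 9.9702
Sensible, products 25→27.8 °C: 11.627 kJ/s
Q = ΔH = 831.58 kJ/s = 831.58 kW
Heat supplied = 49895 kJ/min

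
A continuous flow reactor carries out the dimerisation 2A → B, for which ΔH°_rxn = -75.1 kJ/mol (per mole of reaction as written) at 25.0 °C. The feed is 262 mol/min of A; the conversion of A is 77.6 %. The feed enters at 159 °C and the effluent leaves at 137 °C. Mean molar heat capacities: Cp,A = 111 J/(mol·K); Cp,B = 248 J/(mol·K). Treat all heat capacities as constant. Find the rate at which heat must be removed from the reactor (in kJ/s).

Extent of reaction ξ = 0.776 × 262 / 2 = 101.66 mol/min
Reaction term: ξ·ΔH°_rxn = 101.66 × -75.1 = -7634.4 kJ/min
Sensible, feed 159→25 °C: -3897 kJ/min
Outlet flows (mol/min): A 58.688, B 101.66
Sensible, products 25→137 °C: 3553.2 kJ/min
Q = ΔH = -7978.1 kJ/min = -132.97 kW
Heat removed = 132.97 kJ/s

Q_out = 133 kJ/s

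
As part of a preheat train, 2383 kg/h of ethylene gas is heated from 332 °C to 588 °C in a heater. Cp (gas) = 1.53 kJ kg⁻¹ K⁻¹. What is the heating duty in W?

Q = ṁ·Cp·ΔT = 2383 × 1.53 × (588 − 332) = 933370 kJ/h
Converting: 933370 / 3600 s = 259.27 kW
Heating duty = 259270 W

Q = 259000 W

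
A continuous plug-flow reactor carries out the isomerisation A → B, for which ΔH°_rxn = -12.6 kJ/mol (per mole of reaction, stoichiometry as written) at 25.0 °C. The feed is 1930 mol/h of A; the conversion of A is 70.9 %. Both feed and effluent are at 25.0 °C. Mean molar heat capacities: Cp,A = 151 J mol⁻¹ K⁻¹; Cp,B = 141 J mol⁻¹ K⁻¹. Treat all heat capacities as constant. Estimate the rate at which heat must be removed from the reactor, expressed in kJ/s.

Extent of reaction ξ = 0.709 × 1930 = 1368.4 mol/h
Reaction term: ξ·ΔH°_rxn = 1368.4 × -12.6 = -17241 kJ/h
Q = ΔH = -17241 kJ/h = -4.7893 kW
Heat removed = 4.7893 kJ/s

Q_out = 4.79 kJ/s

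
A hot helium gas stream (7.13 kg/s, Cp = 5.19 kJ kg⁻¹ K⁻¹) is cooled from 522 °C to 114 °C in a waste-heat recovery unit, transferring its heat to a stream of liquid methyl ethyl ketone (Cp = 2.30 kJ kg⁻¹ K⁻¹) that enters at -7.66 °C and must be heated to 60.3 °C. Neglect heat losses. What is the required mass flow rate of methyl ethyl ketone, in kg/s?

ṁ_c = 96.6 kg/s

Heat released by hot stream: Q = 7.13 × 5.19 × (522 − 114) = 15098 kJ/s
Energy balance on cold side (adiabatic exchanger): Q = ṁ_c·Cp_c·(T_c,out − T_c,in)
ṁ_c = 15098 / [2.30 × (60.3 − -7.66)] = 96.591 kg/s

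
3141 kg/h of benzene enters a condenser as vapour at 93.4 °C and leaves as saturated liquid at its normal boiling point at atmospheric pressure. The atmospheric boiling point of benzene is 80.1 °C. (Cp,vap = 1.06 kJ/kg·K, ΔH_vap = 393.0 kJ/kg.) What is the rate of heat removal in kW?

vapour 93.4→80.1 °C: -14.098 kJ/kg
condensation at 80.1 °C: -393 kJ/kg
Δh = -14.098 + -393 = -407.1 kJ/kg
Q = ṁ·Δh = 3141 kg/h × -407.1 kJ/kg = -1.2787e+06 kJ/h
|Q| = 355.19 kW

Q_c = 355 kW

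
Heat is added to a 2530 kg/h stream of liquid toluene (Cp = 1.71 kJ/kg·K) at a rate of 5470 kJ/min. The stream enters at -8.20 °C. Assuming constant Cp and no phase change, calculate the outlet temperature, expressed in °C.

Q = 5470 kJ/min = 328200 kJ/h
ΔT = Q/(ṁ·Cp) = 328200/(2530×1.71) = 75.862 K
T_out = -8.20 + 75.862 = 67.662 °C

T_out = 67.7 °C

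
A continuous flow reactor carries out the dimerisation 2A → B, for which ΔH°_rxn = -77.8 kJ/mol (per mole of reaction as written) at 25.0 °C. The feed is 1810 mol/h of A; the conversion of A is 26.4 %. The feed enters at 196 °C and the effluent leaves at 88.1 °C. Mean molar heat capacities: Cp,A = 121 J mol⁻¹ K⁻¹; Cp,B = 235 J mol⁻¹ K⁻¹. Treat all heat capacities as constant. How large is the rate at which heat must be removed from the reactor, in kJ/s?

Extent of reaction ξ = 0.264 × 1810 / 2 = 238.92 mol/h
Reaction term: ξ·ΔH°_rxn = 238.92 × -77.8 = -18588 kJ/h
Sensible, feed 196→25 °C: -37451 kJ/h
Outlet flows (mol/h): A 1332.2, B 238.92
Sensible, products 25→88.1 °C: 13714 kJ/h
Q = ΔH = -42325 kJ/h = -11.757 kW
Heat removed = 11.757 kJ/s

Q_out = 11.8 kJ/s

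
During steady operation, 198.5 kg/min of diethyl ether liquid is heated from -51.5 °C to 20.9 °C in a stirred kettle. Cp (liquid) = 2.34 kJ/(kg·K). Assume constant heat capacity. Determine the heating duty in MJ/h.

Q = ṁ·Cp·ΔT = 198.5 × 2.34 × (20.9 − -51.5) = 33629 kJ/min
Converting: 33629 / 60 s = 560.48 kW
Heating duty = 2017.7 MJ/h

Q = 2020 MJ/h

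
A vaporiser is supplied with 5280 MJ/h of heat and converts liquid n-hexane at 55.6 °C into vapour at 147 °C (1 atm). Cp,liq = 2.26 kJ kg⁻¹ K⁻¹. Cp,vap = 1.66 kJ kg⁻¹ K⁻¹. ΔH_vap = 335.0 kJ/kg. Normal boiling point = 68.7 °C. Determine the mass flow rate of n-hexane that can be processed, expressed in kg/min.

ṁ = 178 kg/min

Δh = 2.26×(68.7−55.6) + 335.0 + 1.66×(147−68.7) = 494.58 kJ/kg
Q = 5280 MJ/h = 1466.7 kJ/s = 88000 kJ/min
ṁ = Q/Δh = 88000 / 494.58 = 177.93 kg/min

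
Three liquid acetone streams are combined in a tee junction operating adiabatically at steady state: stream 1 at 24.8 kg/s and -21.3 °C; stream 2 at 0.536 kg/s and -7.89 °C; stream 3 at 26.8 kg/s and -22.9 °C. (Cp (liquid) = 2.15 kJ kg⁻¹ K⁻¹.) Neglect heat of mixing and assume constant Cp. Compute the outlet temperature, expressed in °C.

T_out = -22.0 °C

Energy balance with Q = 0: Σ ṁᵢCp,ᵢ(T_out − Tᵢ) = 0
Σ ṁᵢCp,ᵢTᵢ = 24.8×2.15×-21.3 + 0.536×2.15×-7.89 + 26.8×2.15×-22.9 = -2464.3
Σ ṁᵢCp,ᵢ = 24.8×2.15 + 0.536×2.15 + 26.8×2.15 = 112.09
T_out = -2464.3 / 112.09 = -21.985 °C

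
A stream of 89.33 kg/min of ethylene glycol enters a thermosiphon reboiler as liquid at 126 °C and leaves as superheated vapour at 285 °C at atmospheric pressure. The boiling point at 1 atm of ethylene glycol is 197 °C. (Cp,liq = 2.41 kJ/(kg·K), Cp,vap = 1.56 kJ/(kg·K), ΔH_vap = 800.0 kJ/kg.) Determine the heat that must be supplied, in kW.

Q = 1650 kW

liquid 126→197 °C: 171.11 kJ/kg
vaporisation at 197 °C: 800 kJ/kg
vapour 197→285 °C: 137.28 kJ/kg
Δh = 171.11 + 800 + 137.28 = 1108.4 kJ/kg
Q = ṁ·Δh = 89.33 kg/min × 1108.4 kJ/kg = 99012 kJ/min
|Q| = 1650.2 kW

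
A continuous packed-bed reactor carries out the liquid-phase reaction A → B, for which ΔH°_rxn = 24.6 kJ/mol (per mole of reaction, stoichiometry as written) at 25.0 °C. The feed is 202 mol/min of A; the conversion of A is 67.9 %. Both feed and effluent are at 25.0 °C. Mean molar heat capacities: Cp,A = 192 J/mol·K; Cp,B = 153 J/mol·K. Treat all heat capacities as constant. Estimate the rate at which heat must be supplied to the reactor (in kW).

Extent of reaction ξ = 0.679 × 202 = 137.16 mol/min
Reaction term: ξ·ΔH°_rxn = 137.16 × 24.6 = 3374.1 kJ/min
Q = ΔH = 3374.1 kJ/min = 56.235 kW
Heat supplied = 56.235 kW

Q_in = 56.2 kW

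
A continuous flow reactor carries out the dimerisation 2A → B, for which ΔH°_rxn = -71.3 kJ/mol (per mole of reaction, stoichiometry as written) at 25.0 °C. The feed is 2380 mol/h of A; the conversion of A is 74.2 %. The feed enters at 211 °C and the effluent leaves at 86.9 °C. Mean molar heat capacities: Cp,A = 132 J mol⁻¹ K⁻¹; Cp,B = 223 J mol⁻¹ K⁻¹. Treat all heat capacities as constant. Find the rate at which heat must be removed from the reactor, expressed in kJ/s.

Q_out = 28.9 kJ/s

Extent of reaction ξ = 0.742 × 2380 / 2 = 882.98 mol/h
Reaction term: ξ·ΔH°_rxn = 882.98 × -71.3 = -62956 kJ/h
Sensible, feed 211→25 °C: -58434 kJ/h
Outlet flows (mol/h): A 614.04, B 882.98
Sensible, products 25→86.9 °C: 17206 kJ/h
Q = ΔH = -104180 kJ/h = -28.94 kW
Heat removed = 28.94 kJ/s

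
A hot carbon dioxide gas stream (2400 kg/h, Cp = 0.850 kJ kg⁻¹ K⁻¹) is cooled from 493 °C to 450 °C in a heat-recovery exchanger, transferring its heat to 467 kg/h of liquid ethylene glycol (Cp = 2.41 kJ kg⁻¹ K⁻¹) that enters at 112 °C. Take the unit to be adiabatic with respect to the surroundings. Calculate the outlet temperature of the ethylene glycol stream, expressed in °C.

T_c,out = 190 °C

Heat released by hot stream: Q = 2400 × 0.850 × (493 − 450) = 87720 kJ/h
Energy balance on cold side (adiabatic exchanger): Q = ṁ_c·Cp_c·(T_c,out − T_c,in)
T_c,out = 112 + 87720/(467 × 2.41) = 189.94 °C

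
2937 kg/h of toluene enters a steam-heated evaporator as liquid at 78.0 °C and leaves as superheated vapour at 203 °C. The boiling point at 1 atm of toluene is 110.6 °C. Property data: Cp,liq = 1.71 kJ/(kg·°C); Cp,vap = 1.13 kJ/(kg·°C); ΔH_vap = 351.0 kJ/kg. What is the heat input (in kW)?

liquid 78.0→110.6 °C: 55.746 kJ/kg
vaporisation at 110.6 °C: 351 kJ/kg
vapour 110.6→203 °C: 104.41 kJ/kg
Δh = 55.746 + 351 + 104.41 = 511.16 kJ/kg
Q = ṁ·Δh = 2937 kg/h × 511.16 kJ/kg = 1.5013e+06 kJ/h
|Q| = 417.02 kW

Q = 417 kW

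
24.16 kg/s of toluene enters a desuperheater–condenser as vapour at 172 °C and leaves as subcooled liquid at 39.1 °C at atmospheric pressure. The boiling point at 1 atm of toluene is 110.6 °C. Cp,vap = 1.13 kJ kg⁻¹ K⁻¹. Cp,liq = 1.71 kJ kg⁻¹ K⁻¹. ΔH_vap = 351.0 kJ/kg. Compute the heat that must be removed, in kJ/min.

vapour 172→110.6 °C: -69.382 kJ/kg
condensation at 110.6 °C: -351 kJ/kg
liquid 110.6→39.1 °C: -122.27 kJ/kg
Δh = -69.382 + -351 + -122.27 = -542.65 kJ/kg
Q = ṁ·Δh = 24.16 kg/s × -542.65 kJ/kg = -13110 kJ/s
|Q| = 13110 kW = 786620 kJ/min

Q_c = 787000 kJ/min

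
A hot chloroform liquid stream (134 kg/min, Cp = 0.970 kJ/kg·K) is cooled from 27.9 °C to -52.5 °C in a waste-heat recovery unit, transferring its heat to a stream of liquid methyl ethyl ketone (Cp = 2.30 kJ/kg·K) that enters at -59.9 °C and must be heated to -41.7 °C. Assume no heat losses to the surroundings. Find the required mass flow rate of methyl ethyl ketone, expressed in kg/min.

Heat released by hot stream: Q = 134 × 0.970 × (27.9 − -52.5) = 10450 kJ/min
Energy balance on cold side (adiabatic exchanger): Q = ṁ_c·Cp_c·(T_c,out − T_c,in)
ṁ_c = 10450 / [2.30 × (-41.7 − -59.9)] = 249.65 kg/min

ṁ_c = 250 kg/min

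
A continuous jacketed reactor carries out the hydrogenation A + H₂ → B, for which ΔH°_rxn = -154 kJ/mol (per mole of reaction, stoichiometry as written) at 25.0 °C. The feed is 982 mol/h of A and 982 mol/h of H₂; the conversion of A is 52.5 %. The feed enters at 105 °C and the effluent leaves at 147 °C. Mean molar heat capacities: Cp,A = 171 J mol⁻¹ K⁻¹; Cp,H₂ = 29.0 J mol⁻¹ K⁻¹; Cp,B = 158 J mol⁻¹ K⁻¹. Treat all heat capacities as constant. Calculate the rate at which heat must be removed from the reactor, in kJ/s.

Q_out = 20.5 kJ/s

Extent of reaction ξ = 0.525 × 982 = 515.55 mol/h
Reaction term: ξ·ΔH°_rxn = 515.55 × -154 = -79395 kJ/h
Sensible, feed 105→25 °C: -15712 kJ/h
Outlet flows (mol/h): A 466.45, H₂ 466.45, B 515.55
Sensible, products 25→147 °C: 21319 kJ/h
Q = ΔH = -73788 kJ/h = -20.497 kW
Heat removed = 20.497 kJ/s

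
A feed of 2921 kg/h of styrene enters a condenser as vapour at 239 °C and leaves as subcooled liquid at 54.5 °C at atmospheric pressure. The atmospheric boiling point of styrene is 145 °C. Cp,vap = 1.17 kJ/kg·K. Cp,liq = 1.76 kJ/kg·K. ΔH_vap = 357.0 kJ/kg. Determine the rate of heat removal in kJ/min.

Q_c = 30500 kJ/min

vapour 239→145 °C: -109.98 kJ/kg
condensation at 145 °C: -357 kJ/kg
liquid 145→54.5 °C: -159.28 kJ/kg
Δh = -109.98 + -357 + -159.28 = -626.26 kJ/kg
Q = ṁ·Δh = 2921 kg/h × -626.26 kJ/kg = -1.8293e+06 kJ/h
|Q| = 508.14 kW = 30488 kJ/min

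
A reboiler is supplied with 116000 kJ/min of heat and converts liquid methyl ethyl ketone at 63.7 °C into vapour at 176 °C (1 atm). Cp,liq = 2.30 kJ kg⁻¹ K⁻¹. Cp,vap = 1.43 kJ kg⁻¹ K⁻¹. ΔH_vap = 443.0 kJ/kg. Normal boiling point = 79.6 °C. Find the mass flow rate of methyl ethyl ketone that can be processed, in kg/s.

ṁ = 3.13 kg/s

Δh = 2.30×(79.6−63.7) + 443.0 + 1.43×(176−79.6) = 617.42 kJ/kg
Q = 116000 kJ/min = 1933.3 kJ/s = 1933.3 kJ/s
ṁ = Q/Δh = 1933.3 / 617.42 = 3.1313 kg/s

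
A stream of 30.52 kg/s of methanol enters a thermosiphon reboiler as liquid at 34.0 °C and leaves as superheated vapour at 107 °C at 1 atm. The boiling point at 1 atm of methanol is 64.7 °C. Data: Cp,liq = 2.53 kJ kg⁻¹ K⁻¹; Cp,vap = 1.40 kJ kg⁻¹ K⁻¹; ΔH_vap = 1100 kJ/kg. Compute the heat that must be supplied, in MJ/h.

liquid 34.0→64.7 °C: 77.671 kJ/kg
vaporisation at 64.7 °C: 1100 kJ/kg
vapour 64.7→107 °C: 59.22 kJ/kg
Δh = 77.671 + 1100 + 59.22 = 1236.9 kJ/kg
Q = ṁ·Δh = 30.52 kg/s × 1236.9 kJ/kg = 37750 kJ/s
|Q| = 37750 kW = 135900 MJ/h

Q = 136000 MJ/h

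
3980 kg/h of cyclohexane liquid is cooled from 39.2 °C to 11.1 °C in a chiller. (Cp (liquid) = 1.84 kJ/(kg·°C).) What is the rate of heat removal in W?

Q_c = 57200 W

Q = ṁ·Cp·ΔT = 3980 × 1.84 × (11.1 − 39.2) = -205780 kJ/h
Converting: 205780 / 3600 s = 57.162 kW
Cooling duty = 57162 W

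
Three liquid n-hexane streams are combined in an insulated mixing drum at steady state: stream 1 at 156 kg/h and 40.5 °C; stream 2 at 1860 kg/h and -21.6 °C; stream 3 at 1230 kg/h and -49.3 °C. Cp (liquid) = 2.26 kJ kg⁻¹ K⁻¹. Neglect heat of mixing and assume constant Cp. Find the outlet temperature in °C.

Adiabatic, steady state ⇒ Σ ṁᵢCp,ᵢ(T_out − Tᵢ) = 0
T_out = Σ ṁᵢCp,ᵢTᵢ / Σ ṁᵢCp,ᵢ
      = -213560 / 7336 = -29.112 °C

T_out = -29.1 °C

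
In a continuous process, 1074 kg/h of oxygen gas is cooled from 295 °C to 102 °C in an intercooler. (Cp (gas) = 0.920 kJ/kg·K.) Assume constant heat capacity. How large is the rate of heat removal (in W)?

Q_c = 53000 W

Q = ṁ·Cp·ΔT = 1074 × 0.920 × (102 − 295) = -190700 kJ/h
Converting: 190700 / 3600 s = 52.972 kW
Cooling duty = 52972 W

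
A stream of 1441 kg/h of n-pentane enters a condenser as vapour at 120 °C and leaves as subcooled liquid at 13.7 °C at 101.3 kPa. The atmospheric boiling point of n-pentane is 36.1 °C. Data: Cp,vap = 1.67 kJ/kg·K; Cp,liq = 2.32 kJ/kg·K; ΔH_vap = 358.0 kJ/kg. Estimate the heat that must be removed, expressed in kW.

vapour 120→36.1 °C: -140.11 kJ/kg
condensation at 36.1 °C: -358 kJ/kg
liquid 36.1→13.7 °C: -51.968 kJ/kg
Δh = -140.11 + -358 + -51.968 = -550.08 kJ/kg
Q = ṁ·Δh = 1441 kg/h × -550.08 kJ/kg = -792670 kJ/h
|Q| = 220.19 kW

Q_c = 220 kW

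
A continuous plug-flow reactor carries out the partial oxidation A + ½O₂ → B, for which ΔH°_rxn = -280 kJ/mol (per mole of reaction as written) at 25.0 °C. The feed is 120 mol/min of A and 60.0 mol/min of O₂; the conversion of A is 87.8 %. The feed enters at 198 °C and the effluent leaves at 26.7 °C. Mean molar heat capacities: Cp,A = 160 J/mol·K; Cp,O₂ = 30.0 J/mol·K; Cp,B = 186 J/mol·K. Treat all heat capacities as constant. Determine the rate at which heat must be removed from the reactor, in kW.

Extent of reaction ξ = 0.878 × 120 = 105.36 mol/min
Reaction term: ξ·ΔH°_rxn = 105.36 × -280 = -29501 kJ/min
Sensible, feed 198→25 °C: -3633 kJ/min
Outlet flows (mol/min): A 14.64, O₂ 7.32, B 105.36
Sensible, products 25→26.7 °C: 37.67 kJ/min
Q = ΔH = -33096 kJ/min = -551.6 kW
Heat removed = 551.6 kW

Q_out = 552 kW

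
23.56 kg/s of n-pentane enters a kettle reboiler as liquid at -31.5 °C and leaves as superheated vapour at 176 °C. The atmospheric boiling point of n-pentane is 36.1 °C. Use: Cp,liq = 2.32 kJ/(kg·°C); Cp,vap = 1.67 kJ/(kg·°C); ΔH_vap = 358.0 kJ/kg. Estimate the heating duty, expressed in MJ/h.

liquid -31.5→36.1 °C: 156.83 kJ/kg
vaporisation at 36.1 °C: 358 kJ/kg
vapour 36.1→176 °C: 233.63 kJ/kg
Δh = 156.83 + 358 + 233.63 = 748.46 kJ/kg
Q = ṁ·Δh = 23.56 kg/s × 748.46 kJ/kg = 17634 kJ/s
|Q| = 17634 kW = 63482 MJ/h

Q = 63500 MJ/h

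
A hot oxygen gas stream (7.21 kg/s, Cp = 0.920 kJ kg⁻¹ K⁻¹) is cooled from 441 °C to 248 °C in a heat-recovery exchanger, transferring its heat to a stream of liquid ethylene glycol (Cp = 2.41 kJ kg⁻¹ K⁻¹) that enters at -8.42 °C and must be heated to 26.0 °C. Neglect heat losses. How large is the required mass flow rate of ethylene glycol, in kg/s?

ṁ_c = 15.4 kg/s

Heat released by hot stream: Q = 7.21 × 0.920 × (441 − 248) = 1280.2 kJ/s
Energy balance on cold side (adiabatic exchanger): Q = ṁ_c·Cp_c·(T_c,out − T_c,in)
ṁ_c = 1280.2 / [2.41 × (26.0 − -8.42)] = 15.433 kg/s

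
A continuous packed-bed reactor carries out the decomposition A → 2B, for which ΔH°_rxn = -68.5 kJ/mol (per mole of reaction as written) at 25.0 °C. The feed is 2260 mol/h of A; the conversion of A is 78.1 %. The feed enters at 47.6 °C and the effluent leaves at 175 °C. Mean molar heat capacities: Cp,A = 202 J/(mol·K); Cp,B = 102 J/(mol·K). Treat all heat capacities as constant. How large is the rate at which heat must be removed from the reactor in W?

Extent of reaction ξ = 0.781 × 2260 = 1765.1 mol/h
Reaction term: ξ·ΔH°_rxn = 1765.1 × -68.5 = -120910 kJ/h
Sensible, feed 47.6→25 °C: -10317 kJ/h
Outlet flows (mol/h): A 494.94, B 3530.1
Sensible, products 25→175 °C: 69008 kJ/h
Q = ΔH = -62216 kJ/h = -17.282 kW
Heat removed = 17282 W

Q_out = 17300 W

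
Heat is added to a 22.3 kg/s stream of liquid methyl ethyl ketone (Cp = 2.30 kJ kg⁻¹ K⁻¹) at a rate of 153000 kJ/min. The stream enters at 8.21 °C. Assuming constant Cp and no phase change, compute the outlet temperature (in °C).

T_out = 57.9 °C

Q = 153000 kJ/min = 2550 kJ/s
ΔT = Q/(ṁ·Cp) = 2550/(22.3×2.30) = 49.717 K
T_out = 8.21 + 49.717 = 57.927 °C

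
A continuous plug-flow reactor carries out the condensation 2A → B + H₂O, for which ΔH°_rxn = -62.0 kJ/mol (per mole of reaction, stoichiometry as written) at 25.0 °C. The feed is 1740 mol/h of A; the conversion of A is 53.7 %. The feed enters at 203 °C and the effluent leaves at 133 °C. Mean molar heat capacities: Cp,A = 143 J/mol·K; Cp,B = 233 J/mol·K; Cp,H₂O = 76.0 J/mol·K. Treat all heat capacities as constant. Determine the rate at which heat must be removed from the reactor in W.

Q_out = 12600 W

Extent of reaction ξ = 0.537 × 1740 / 2 = 467.19 mol/h
Reaction term: ξ·ΔH°_rxn = 467.19 × -62.0 = -28966 kJ/h
Sensible, feed 203→25 °C: -44290 kJ/h
Outlet flows (mol/h): A 805.62, B 467.19, H₂O 467.19
Sensible, products 25→133 °C: 28033 kJ/h
Q = ΔH = -45223 kJ/h = -12.562 kW
Heat removed = 12562 W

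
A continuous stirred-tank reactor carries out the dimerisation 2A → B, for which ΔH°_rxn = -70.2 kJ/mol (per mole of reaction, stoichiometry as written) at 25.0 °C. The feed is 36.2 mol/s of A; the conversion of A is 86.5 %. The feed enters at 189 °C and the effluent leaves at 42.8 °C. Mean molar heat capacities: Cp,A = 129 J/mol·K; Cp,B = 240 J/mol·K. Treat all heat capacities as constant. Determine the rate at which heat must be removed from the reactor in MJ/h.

Extent of reaction ξ = 0.865 × 36.2 / 2 = 15.657 mol/s
Reaction term: ξ·ΔH°_rxn = 15.657 × -70.2 = -1099.1 kJ/s
Sensible, feed 189→25 °C: -765.85 kJ/s
Outlet flows (mol/s): A 4.887, B 15.657
Sensible, products 25→42.8 °C: 78.106 kJ/s
Q = ΔH = -1786.8 kJ/s = -1786.8 kW
Heat removed = 6432.6 MJ/h

Q_out = 6430 MJ/h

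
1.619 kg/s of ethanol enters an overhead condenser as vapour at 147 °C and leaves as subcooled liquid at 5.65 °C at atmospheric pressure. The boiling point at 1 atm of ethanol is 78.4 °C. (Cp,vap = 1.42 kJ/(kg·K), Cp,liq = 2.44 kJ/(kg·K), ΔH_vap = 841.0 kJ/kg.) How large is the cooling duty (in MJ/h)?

vapour 147→78.4 °C: -97.412 kJ/kg
condensation at 78.4 °C: -841 kJ/kg
liquid 78.4→5.65 °C: -177.51 kJ/kg
Δh = -97.412 + -841 + -177.51 = -1115.9 kJ/kg
Q = ṁ·Δh = 1.619 kg/s × -1115.9 kJ/kg = -1806.7 kJ/s
|Q| = 1806.7 kW = 6504 MJ/h

Q_c = 6500 MJ/h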